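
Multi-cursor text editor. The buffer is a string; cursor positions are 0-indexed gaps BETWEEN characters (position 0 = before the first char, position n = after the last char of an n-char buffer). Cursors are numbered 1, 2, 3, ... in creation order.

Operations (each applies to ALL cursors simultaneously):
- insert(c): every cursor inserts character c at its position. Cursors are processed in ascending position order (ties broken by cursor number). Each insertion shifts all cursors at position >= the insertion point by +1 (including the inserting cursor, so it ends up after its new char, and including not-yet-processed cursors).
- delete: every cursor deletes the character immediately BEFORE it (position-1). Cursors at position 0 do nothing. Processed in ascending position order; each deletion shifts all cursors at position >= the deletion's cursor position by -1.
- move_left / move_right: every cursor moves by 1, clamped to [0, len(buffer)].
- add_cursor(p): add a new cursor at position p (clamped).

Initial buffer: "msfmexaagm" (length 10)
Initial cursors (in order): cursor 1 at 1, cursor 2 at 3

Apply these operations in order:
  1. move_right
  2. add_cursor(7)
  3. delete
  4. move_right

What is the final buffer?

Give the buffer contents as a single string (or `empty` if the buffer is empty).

Answer: mfexagm

Derivation:
After op 1 (move_right): buffer="msfmexaagm" (len 10), cursors c1@2 c2@4, authorship ..........
After op 2 (add_cursor(7)): buffer="msfmexaagm" (len 10), cursors c1@2 c2@4 c3@7, authorship ..........
After op 3 (delete): buffer="mfexagm" (len 7), cursors c1@1 c2@2 c3@4, authorship .......
After op 4 (move_right): buffer="mfexagm" (len 7), cursors c1@2 c2@3 c3@5, authorship .......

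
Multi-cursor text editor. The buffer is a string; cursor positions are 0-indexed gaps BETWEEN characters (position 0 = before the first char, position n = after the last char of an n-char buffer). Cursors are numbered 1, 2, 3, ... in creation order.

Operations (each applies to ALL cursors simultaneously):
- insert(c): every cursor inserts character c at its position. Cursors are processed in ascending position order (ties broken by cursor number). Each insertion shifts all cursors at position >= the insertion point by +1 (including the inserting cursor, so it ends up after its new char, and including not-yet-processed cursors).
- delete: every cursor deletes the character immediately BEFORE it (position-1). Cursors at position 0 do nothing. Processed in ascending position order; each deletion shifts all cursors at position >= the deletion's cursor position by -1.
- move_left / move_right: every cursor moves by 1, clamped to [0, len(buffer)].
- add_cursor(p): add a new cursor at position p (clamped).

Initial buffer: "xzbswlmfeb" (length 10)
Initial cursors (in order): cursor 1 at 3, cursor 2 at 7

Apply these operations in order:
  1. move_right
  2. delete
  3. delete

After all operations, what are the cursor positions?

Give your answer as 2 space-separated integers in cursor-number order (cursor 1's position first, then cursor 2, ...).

After op 1 (move_right): buffer="xzbswlmfeb" (len 10), cursors c1@4 c2@8, authorship ..........
After op 2 (delete): buffer="xzbwlmeb" (len 8), cursors c1@3 c2@6, authorship ........
After op 3 (delete): buffer="xzwleb" (len 6), cursors c1@2 c2@4, authorship ......

Answer: 2 4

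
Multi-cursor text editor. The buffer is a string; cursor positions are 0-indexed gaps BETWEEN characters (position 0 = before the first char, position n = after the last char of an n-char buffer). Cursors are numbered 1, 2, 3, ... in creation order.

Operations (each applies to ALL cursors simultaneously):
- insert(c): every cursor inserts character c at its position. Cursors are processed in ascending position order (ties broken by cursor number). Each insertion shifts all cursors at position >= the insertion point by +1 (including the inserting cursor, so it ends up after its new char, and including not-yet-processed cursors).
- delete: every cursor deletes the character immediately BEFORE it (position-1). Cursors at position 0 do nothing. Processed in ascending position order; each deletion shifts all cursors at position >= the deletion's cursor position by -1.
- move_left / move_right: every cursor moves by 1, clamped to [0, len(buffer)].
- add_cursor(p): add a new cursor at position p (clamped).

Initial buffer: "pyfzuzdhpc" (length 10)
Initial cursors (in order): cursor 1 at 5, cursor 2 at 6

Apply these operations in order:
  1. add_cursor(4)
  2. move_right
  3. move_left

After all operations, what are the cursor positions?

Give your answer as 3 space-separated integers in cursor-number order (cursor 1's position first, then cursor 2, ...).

Answer: 5 6 4

Derivation:
After op 1 (add_cursor(4)): buffer="pyfzuzdhpc" (len 10), cursors c3@4 c1@5 c2@6, authorship ..........
After op 2 (move_right): buffer="pyfzuzdhpc" (len 10), cursors c3@5 c1@6 c2@7, authorship ..........
After op 3 (move_left): buffer="pyfzuzdhpc" (len 10), cursors c3@4 c1@5 c2@6, authorship ..........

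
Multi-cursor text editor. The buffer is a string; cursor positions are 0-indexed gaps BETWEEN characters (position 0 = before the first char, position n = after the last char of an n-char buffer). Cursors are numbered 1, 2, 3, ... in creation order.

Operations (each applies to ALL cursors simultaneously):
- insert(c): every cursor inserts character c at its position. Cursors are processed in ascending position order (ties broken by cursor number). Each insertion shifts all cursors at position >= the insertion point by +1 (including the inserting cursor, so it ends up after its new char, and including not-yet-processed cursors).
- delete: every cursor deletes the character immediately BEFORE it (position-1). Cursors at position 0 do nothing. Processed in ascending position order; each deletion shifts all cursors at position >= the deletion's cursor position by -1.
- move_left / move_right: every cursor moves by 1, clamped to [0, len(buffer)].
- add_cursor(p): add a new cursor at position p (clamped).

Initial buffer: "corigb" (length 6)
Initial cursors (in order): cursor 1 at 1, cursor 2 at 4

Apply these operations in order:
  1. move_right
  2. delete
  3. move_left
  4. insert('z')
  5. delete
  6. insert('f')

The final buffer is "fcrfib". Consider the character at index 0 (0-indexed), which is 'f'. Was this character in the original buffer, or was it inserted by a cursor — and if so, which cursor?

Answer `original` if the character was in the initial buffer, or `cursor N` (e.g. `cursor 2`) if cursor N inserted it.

After op 1 (move_right): buffer="corigb" (len 6), cursors c1@2 c2@5, authorship ......
After op 2 (delete): buffer="crib" (len 4), cursors c1@1 c2@3, authorship ....
After op 3 (move_left): buffer="crib" (len 4), cursors c1@0 c2@2, authorship ....
After op 4 (insert('z')): buffer="zcrzib" (len 6), cursors c1@1 c2@4, authorship 1..2..
After op 5 (delete): buffer="crib" (len 4), cursors c1@0 c2@2, authorship ....
After op 6 (insert('f')): buffer="fcrfib" (len 6), cursors c1@1 c2@4, authorship 1..2..
Authorship (.=original, N=cursor N): 1 . . 2 . .
Index 0: author = 1

Answer: cursor 1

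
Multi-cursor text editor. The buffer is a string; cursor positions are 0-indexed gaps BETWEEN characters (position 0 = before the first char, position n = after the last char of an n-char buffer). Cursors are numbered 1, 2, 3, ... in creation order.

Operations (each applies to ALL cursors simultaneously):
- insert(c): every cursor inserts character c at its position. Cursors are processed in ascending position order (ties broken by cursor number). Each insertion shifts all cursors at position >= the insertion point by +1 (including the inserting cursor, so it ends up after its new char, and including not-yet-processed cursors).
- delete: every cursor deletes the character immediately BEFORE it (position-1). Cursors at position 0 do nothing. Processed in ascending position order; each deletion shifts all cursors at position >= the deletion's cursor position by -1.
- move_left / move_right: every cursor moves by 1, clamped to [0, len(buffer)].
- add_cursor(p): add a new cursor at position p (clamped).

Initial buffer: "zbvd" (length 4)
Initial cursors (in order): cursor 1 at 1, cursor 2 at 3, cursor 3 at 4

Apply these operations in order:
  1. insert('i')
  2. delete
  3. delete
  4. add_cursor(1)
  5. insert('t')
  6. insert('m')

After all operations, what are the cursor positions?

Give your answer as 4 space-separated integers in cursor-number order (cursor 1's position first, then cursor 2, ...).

After op 1 (insert('i')): buffer="zibvidi" (len 7), cursors c1@2 c2@5 c3@7, authorship .1..2.3
After op 2 (delete): buffer="zbvd" (len 4), cursors c1@1 c2@3 c3@4, authorship ....
After op 3 (delete): buffer="b" (len 1), cursors c1@0 c2@1 c3@1, authorship .
After op 4 (add_cursor(1)): buffer="b" (len 1), cursors c1@0 c2@1 c3@1 c4@1, authorship .
After op 5 (insert('t')): buffer="tbttt" (len 5), cursors c1@1 c2@5 c3@5 c4@5, authorship 1.234
After op 6 (insert('m')): buffer="tmbtttmmm" (len 9), cursors c1@2 c2@9 c3@9 c4@9, authorship 11.234234

Answer: 2 9 9 9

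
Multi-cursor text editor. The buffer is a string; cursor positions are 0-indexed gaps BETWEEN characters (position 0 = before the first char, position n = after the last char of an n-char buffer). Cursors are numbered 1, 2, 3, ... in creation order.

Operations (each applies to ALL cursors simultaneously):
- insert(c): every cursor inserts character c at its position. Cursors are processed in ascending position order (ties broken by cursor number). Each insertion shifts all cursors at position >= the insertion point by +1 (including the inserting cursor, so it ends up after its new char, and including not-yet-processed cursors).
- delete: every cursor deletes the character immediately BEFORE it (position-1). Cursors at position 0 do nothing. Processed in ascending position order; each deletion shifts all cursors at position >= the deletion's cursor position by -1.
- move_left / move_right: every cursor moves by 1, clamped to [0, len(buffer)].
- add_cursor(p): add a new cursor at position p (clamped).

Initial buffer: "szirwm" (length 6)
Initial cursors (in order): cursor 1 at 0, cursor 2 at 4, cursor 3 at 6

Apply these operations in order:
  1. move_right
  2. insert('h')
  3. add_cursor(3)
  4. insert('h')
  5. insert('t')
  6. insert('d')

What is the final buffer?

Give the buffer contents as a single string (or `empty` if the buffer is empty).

After op 1 (move_right): buffer="szirwm" (len 6), cursors c1@1 c2@5 c3@6, authorship ......
After op 2 (insert('h')): buffer="shzirwhmh" (len 9), cursors c1@2 c2@7 c3@9, authorship .1....2.3
After op 3 (add_cursor(3)): buffer="shzirwhmh" (len 9), cursors c1@2 c4@3 c2@7 c3@9, authorship .1....2.3
After op 4 (insert('h')): buffer="shhzhirwhhmhh" (len 13), cursors c1@3 c4@5 c2@10 c3@13, authorship .11.4...22.33
After op 5 (insert('t')): buffer="shhtzhtirwhhtmhht" (len 17), cursors c1@4 c4@7 c2@13 c3@17, authorship .111.44...222.333
After op 6 (insert('d')): buffer="shhtdzhtdirwhhtdmhhtd" (len 21), cursors c1@5 c4@9 c2@16 c3@21, authorship .1111.444...2222.3333

Answer: shhtdzhtdirwhhtdmhhtd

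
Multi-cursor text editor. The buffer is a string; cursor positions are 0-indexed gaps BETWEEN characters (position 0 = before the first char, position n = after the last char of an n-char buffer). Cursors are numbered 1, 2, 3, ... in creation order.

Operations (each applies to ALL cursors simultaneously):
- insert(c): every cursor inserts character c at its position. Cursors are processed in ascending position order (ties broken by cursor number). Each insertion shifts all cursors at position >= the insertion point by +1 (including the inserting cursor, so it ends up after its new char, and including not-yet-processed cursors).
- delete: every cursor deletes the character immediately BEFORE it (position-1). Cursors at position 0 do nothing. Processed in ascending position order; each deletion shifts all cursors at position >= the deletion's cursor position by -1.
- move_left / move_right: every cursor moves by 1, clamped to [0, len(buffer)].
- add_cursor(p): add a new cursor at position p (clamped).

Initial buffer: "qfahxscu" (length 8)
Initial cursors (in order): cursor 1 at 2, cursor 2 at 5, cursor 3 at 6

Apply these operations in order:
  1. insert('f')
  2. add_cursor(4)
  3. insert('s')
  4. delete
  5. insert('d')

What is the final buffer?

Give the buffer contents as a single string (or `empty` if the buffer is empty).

Answer: qffdadhxfdsfdcu

Derivation:
After op 1 (insert('f')): buffer="qffahxfsfcu" (len 11), cursors c1@3 c2@7 c3@9, authorship ..1...2.3..
After op 2 (add_cursor(4)): buffer="qffahxfsfcu" (len 11), cursors c1@3 c4@4 c2@7 c3@9, authorship ..1...2.3..
After op 3 (insert('s')): buffer="qffsashxfssfscu" (len 15), cursors c1@4 c4@6 c2@10 c3@13, authorship ..11.4..22.33..
After op 4 (delete): buffer="qffahxfsfcu" (len 11), cursors c1@3 c4@4 c2@7 c3@9, authorship ..1...2.3..
After op 5 (insert('d')): buffer="qffdadhxfdsfdcu" (len 15), cursors c1@4 c4@6 c2@10 c3@13, authorship ..11.4..22.33..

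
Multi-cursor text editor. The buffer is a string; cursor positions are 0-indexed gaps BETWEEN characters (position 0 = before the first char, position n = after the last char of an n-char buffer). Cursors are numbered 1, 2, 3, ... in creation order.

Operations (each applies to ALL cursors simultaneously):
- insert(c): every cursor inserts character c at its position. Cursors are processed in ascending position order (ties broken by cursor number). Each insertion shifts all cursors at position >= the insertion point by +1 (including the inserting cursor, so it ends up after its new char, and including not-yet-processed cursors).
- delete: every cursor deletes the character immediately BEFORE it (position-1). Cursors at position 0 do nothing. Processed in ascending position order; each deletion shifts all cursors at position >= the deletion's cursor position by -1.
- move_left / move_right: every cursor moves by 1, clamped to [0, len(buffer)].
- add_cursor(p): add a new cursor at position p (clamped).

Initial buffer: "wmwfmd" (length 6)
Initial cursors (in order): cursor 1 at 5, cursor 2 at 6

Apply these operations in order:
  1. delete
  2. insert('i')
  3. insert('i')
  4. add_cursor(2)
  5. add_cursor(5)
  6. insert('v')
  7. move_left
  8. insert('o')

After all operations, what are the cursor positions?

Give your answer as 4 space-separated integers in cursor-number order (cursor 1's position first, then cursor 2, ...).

Answer: 15 15 3 8

Derivation:
After op 1 (delete): buffer="wmwf" (len 4), cursors c1@4 c2@4, authorship ....
After op 2 (insert('i')): buffer="wmwfii" (len 6), cursors c1@6 c2@6, authorship ....12
After op 3 (insert('i')): buffer="wmwfiiii" (len 8), cursors c1@8 c2@8, authorship ....1212
After op 4 (add_cursor(2)): buffer="wmwfiiii" (len 8), cursors c3@2 c1@8 c2@8, authorship ....1212
After op 5 (add_cursor(5)): buffer="wmwfiiii" (len 8), cursors c3@2 c4@5 c1@8 c2@8, authorship ....1212
After op 6 (insert('v')): buffer="wmvwfiviiivv" (len 12), cursors c3@3 c4@7 c1@12 c2@12, authorship ..3..1421212
After op 7 (move_left): buffer="wmvwfiviiivv" (len 12), cursors c3@2 c4@6 c1@11 c2@11, authorship ..3..1421212
After op 8 (insert('o')): buffer="wmovwfioviiivoov" (len 16), cursors c3@3 c4@8 c1@15 c2@15, authorship ..33..1442121122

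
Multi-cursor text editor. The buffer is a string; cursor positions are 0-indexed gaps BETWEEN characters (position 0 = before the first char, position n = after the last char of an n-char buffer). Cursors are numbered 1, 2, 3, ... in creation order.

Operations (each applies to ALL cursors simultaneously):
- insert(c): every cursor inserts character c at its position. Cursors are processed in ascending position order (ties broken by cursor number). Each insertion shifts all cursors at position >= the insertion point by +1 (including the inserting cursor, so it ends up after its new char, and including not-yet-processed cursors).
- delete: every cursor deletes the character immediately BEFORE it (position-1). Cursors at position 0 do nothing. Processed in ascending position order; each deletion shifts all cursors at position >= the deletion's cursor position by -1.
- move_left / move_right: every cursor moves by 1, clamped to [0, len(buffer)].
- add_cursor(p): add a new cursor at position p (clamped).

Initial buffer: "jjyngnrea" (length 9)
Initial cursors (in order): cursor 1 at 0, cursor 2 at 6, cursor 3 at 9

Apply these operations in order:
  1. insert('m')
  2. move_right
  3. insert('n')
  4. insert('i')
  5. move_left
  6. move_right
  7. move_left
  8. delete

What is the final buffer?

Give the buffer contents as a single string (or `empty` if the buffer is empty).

Answer: mjijyngnmrieami

Derivation:
After op 1 (insert('m')): buffer="mjjyngnmream" (len 12), cursors c1@1 c2@8 c3@12, authorship 1......2...3
After op 2 (move_right): buffer="mjjyngnmream" (len 12), cursors c1@2 c2@9 c3@12, authorship 1......2...3
After op 3 (insert('n')): buffer="mjnjyngnmrneamn" (len 15), cursors c1@3 c2@11 c3@15, authorship 1.1.....2.2..33
After op 4 (insert('i')): buffer="mjnijyngnmrnieamni" (len 18), cursors c1@4 c2@13 c3@18, authorship 1.11.....2.22..333
After op 5 (move_left): buffer="mjnijyngnmrnieamni" (len 18), cursors c1@3 c2@12 c3@17, authorship 1.11.....2.22..333
After op 6 (move_right): buffer="mjnijyngnmrnieamni" (len 18), cursors c1@4 c2@13 c3@18, authorship 1.11.....2.22..333
After op 7 (move_left): buffer="mjnijyngnmrnieamni" (len 18), cursors c1@3 c2@12 c3@17, authorship 1.11.....2.22..333
After op 8 (delete): buffer="mjijyngnmrieami" (len 15), cursors c1@2 c2@10 c3@14, authorship 1.1.....2.2..33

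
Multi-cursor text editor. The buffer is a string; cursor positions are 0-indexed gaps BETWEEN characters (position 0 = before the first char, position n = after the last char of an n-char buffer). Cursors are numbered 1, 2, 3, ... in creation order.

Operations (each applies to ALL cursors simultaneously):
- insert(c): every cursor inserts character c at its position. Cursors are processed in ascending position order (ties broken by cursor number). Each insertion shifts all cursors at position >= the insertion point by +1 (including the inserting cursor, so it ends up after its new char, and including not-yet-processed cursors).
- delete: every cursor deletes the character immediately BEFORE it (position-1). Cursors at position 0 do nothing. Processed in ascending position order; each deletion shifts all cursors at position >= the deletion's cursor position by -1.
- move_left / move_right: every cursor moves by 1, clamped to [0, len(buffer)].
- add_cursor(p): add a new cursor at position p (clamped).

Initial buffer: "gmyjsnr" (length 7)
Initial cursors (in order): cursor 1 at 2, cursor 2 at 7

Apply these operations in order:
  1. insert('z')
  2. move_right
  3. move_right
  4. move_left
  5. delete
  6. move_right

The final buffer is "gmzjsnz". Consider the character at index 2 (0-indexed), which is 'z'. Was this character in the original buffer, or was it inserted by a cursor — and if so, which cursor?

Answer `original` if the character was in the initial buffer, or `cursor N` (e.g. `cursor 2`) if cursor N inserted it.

Answer: cursor 1

Derivation:
After op 1 (insert('z')): buffer="gmzyjsnrz" (len 9), cursors c1@3 c2@9, authorship ..1.....2
After op 2 (move_right): buffer="gmzyjsnrz" (len 9), cursors c1@4 c2@9, authorship ..1.....2
After op 3 (move_right): buffer="gmzyjsnrz" (len 9), cursors c1@5 c2@9, authorship ..1.....2
After op 4 (move_left): buffer="gmzyjsnrz" (len 9), cursors c1@4 c2@8, authorship ..1.....2
After op 5 (delete): buffer="gmzjsnz" (len 7), cursors c1@3 c2@6, authorship ..1...2
After op 6 (move_right): buffer="gmzjsnz" (len 7), cursors c1@4 c2@7, authorship ..1...2
Authorship (.=original, N=cursor N): . . 1 . . . 2
Index 2: author = 1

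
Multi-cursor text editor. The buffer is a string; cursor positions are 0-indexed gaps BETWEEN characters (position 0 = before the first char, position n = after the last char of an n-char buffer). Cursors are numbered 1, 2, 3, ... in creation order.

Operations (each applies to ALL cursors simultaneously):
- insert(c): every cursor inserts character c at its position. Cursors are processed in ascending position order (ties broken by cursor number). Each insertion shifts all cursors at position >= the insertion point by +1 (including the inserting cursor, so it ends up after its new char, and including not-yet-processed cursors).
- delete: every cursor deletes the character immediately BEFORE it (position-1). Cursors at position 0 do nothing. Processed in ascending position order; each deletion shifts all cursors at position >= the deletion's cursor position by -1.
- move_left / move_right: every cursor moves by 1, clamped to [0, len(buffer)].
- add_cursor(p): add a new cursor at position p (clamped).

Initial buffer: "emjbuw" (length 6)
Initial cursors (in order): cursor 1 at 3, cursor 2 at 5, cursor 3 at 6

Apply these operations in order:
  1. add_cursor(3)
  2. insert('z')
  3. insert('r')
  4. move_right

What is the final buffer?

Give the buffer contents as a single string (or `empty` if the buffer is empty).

Answer: emjzzrrbuzrwzr

Derivation:
After op 1 (add_cursor(3)): buffer="emjbuw" (len 6), cursors c1@3 c4@3 c2@5 c3@6, authorship ......
After op 2 (insert('z')): buffer="emjzzbuzwz" (len 10), cursors c1@5 c4@5 c2@8 c3@10, authorship ...14..2.3
After op 3 (insert('r')): buffer="emjzzrrbuzrwzr" (len 14), cursors c1@7 c4@7 c2@11 c3@14, authorship ...1414..22.33
After op 4 (move_right): buffer="emjzzrrbuzrwzr" (len 14), cursors c1@8 c4@8 c2@12 c3@14, authorship ...1414..22.33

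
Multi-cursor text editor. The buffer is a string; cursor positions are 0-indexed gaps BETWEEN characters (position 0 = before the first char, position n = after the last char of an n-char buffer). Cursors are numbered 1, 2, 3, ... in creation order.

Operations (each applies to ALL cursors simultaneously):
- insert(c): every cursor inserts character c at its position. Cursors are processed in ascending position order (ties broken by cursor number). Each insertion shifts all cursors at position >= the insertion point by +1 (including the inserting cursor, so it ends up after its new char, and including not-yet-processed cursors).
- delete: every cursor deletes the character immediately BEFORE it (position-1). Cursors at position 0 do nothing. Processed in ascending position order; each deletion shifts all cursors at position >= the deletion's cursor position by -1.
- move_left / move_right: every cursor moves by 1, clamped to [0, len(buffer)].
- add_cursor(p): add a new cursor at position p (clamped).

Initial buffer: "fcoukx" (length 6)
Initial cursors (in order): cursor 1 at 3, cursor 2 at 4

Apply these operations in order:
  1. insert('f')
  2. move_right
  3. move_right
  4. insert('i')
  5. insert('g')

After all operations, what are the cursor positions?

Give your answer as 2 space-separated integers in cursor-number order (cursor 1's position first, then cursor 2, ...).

After op 1 (insert('f')): buffer="fcofufkx" (len 8), cursors c1@4 c2@6, authorship ...1.2..
After op 2 (move_right): buffer="fcofufkx" (len 8), cursors c1@5 c2@7, authorship ...1.2..
After op 3 (move_right): buffer="fcofufkx" (len 8), cursors c1@6 c2@8, authorship ...1.2..
After op 4 (insert('i')): buffer="fcofufikxi" (len 10), cursors c1@7 c2@10, authorship ...1.21..2
After op 5 (insert('g')): buffer="fcofufigkxig" (len 12), cursors c1@8 c2@12, authorship ...1.211..22

Answer: 8 12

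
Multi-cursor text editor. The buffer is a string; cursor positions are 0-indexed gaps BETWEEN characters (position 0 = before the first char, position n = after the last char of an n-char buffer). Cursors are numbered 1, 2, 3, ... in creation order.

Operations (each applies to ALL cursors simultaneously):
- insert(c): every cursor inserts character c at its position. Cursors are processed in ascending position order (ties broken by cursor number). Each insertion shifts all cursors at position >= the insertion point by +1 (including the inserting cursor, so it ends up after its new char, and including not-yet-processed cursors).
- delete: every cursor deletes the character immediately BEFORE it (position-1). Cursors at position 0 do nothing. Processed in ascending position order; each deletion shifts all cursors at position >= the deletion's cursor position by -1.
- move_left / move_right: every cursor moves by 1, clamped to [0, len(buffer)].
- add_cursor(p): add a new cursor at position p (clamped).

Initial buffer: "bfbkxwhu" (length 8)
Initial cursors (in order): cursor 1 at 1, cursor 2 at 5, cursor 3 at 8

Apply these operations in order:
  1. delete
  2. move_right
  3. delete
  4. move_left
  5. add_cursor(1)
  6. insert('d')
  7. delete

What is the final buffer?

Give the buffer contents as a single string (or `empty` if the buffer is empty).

After op 1 (delete): buffer="fbkwh" (len 5), cursors c1@0 c2@3 c3@5, authorship .....
After op 2 (move_right): buffer="fbkwh" (len 5), cursors c1@1 c2@4 c3@5, authorship .....
After op 3 (delete): buffer="bk" (len 2), cursors c1@0 c2@2 c3@2, authorship ..
After op 4 (move_left): buffer="bk" (len 2), cursors c1@0 c2@1 c3@1, authorship ..
After op 5 (add_cursor(1)): buffer="bk" (len 2), cursors c1@0 c2@1 c3@1 c4@1, authorship ..
After op 6 (insert('d')): buffer="dbdddk" (len 6), cursors c1@1 c2@5 c3@5 c4@5, authorship 1.234.
After op 7 (delete): buffer="bk" (len 2), cursors c1@0 c2@1 c3@1 c4@1, authorship ..

Answer: bk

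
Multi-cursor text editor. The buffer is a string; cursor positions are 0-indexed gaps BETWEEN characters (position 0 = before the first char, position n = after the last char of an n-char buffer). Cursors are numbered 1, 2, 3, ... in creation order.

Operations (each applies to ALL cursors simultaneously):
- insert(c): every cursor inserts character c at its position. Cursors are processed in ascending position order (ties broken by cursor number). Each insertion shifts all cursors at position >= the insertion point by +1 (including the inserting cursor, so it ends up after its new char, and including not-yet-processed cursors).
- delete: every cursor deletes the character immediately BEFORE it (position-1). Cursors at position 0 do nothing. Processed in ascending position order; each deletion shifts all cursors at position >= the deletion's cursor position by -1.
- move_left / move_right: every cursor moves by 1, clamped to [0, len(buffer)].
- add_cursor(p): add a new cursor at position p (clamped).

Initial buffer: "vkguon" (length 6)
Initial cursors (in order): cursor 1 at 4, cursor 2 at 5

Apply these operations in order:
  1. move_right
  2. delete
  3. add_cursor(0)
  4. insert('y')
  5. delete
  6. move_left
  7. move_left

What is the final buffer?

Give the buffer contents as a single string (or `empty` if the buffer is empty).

After op 1 (move_right): buffer="vkguon" (len 6), cursors c1@5 c2@6, authorship ......
After op 2 (delete): buffer="vkgu" (len 4), cursors c1@4 c2@4, authorship ....
After op 3 (add_cursor(0)): buffer="vkgu" (len 4), cursors c3@0 c1@4 c2@4, authorship ....
After op 4 (insert('y')): buffer="yvkguyy" (len 7), cursors c3@1 c1@7 c2@7, authorship 3....12
After op 5 (delete): buffer="vkgu" (len 4), cursors c3@0 c1@4 c2@4, authorship ....
After op 6 (move_left): buffer="vkgu" (len 4), cursors c3@0 c1@3 c2@3, authorship ....
After op 7 (move_left): buffer="vkgu" (len 4), cursors c3@0 c1@2 c2@2, authorship ....

Answer: vkgu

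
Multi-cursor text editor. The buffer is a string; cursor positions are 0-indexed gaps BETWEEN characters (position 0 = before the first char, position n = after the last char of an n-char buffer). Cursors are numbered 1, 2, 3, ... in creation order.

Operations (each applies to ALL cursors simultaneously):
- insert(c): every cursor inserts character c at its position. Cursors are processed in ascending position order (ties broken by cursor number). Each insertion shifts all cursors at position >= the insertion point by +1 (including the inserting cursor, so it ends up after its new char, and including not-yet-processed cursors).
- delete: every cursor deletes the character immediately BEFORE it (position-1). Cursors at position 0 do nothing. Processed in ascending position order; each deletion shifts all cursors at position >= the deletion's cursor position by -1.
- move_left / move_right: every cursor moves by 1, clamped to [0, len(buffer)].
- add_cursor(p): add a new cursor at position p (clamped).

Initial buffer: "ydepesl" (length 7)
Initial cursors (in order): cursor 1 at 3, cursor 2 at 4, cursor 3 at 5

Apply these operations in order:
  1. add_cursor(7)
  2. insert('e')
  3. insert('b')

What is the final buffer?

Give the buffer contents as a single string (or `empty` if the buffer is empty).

After op 1 (add_cursor(7)): buffer="ydepesl" (len 7), cursors c1@3 c2@4 c3@5 c4@7, authorship .......
After op 2 (insert('e')): buffer="ydeepeeesle" (len 11), cursors c1@4 c2@6 c3@8 c4@11, authorship ...1.2.3..4
After op 3 (insert('b')): buffer="ydeebpebeebsleb" (len 15), cursors c1@5 c2@8 c3@11 c4@15, authorship ...11.22.33..44

Answer: ydeebpebeebsleb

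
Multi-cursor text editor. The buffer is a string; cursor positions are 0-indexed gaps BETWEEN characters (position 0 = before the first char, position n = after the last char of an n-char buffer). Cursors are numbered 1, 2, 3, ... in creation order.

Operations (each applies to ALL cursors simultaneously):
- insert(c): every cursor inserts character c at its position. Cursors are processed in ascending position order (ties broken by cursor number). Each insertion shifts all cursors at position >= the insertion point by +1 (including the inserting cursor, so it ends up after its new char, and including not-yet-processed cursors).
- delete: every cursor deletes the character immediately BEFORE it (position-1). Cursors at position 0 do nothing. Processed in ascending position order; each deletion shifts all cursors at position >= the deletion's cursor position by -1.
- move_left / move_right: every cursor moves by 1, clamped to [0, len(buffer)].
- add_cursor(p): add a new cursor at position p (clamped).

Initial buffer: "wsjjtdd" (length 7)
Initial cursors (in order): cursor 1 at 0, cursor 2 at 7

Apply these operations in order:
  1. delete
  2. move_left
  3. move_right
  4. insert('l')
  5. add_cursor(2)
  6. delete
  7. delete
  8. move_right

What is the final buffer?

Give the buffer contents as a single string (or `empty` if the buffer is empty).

After op 1 (delete): buffer="wsjjtd" (len 6), cursors c1@0 c2@6, authorship ......
After op 2 (move_left): buffer="wsjjtd" (len 6), cursors c1@0 c2@5, authorship ......
After op 3 (move_right): buffer="wsjjtd" (len 6), cursors c1@1 c2@6, authorship ......
After op 4 (insert('l')): buffer="wlsjjtdl" (len 8), cursors c1@2 c2@8, authorship .1.....2
After op 5 (add_cursor(2)): buffer="wlsjjtdl" (len 8), cursors c1@2 c3@2 c2@8, authorship .1.....2
After op 6 (delete): buffer="sjjtd" (len 5), cursors c1@0 c3@0 c2@5, authorship .....
After op 7 (delete): buffer="sjjt" (len 4), cursors c1@0 c3@0 c2@4, authorship ....
After op 8 (move_right): buffer="sjjt" (len 4), cursors c1@1 c3@1 c2@4, authorship ....

Answer: sjjt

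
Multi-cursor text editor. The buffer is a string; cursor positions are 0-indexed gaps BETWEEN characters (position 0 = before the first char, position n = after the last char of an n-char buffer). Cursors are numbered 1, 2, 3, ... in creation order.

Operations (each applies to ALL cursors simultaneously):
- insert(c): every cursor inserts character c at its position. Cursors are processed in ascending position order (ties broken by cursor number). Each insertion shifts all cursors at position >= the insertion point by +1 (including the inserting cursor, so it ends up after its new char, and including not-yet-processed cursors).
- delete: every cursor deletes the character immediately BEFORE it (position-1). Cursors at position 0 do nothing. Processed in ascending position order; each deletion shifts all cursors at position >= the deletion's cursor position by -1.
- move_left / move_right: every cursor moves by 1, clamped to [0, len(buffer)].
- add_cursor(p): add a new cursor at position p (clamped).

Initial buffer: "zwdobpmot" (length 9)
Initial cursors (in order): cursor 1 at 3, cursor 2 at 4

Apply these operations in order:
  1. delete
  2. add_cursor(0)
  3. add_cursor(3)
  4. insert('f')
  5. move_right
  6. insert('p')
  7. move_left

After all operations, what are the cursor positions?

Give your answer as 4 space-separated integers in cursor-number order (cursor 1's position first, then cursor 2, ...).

Answer: 8 8 2 11

Derivation:
After op 1 (delete): buffer="zwbpmot" (len 7), cursors c1@2 c2@2, authorship .......
After op 2 (add_cursor(0)): buffer="zwbpmot" (len 7), cursors c3@0 c1@2 c2@2, authorship .......
After op 3 (add_cursor(3)): buffer="zwbpmot" (len 7), cursors c3@0 c1@2 c2@2 c4@3, authorship .......
After op 4 (insert('f')): buffer="fzwffbfpmot" (len 11), cursors c3@1 c1@5 c2@5 c4@7, authorship 3..12.4....
After op 5 (move_right): buffer="fzwffbfpmot" (len 11), cursors c3@2 c1@6 c2@6 c4@8, authorship 3..12.4....
After op 6 (insert('p')): buffer="fzpwffbppfppmot" (len 15), cursors c3@3 c1@9 c2@9 c4@12, authorship 3.3.12.124.4...
After op 7 (move_left): buffer="fzpwffbppfppmot" (len 15), cursors c3@2 c1@8 c2@8 c4@11, authorship 3.3.12.124.4...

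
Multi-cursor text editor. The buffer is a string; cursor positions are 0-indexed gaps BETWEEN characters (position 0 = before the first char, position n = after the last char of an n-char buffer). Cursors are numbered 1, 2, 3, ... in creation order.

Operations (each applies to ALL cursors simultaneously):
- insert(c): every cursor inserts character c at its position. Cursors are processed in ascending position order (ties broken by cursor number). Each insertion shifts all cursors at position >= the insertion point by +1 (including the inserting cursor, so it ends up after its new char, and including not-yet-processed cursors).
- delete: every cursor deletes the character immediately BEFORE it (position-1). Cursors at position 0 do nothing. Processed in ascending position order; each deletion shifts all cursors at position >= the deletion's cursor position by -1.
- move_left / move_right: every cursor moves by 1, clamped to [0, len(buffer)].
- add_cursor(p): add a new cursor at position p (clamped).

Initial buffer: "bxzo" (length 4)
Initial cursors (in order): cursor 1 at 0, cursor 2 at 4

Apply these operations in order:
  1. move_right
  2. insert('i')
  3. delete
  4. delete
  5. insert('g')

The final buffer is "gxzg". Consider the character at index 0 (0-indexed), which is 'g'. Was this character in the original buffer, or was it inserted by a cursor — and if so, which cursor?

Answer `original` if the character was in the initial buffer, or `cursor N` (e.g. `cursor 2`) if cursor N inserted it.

After op 1 (move_right): buffer="bxzo" (len 4), cursors c1@1 c2@4, authorship ....
After op 2 (insert('i')): buffer="bixzoi" (len 6), cursors c1@2 c2@6, authorship .1...2
After op 3 (delete): buffer="bxzo" (len 4), cursors c1@1 c2@4, authorship ....
After op 4 (delete): buffer="xz" (len 2), cursors c1@0 c2@2, authorship ..
After op 5 (insert('g')): buffer="gxzg" (len 4), cursors c1@1 c2@4, authorship 1..2
Authorship (.=original, N=cursor N): 1 . . 2
Index 0: author = 1

Answer: cursor 1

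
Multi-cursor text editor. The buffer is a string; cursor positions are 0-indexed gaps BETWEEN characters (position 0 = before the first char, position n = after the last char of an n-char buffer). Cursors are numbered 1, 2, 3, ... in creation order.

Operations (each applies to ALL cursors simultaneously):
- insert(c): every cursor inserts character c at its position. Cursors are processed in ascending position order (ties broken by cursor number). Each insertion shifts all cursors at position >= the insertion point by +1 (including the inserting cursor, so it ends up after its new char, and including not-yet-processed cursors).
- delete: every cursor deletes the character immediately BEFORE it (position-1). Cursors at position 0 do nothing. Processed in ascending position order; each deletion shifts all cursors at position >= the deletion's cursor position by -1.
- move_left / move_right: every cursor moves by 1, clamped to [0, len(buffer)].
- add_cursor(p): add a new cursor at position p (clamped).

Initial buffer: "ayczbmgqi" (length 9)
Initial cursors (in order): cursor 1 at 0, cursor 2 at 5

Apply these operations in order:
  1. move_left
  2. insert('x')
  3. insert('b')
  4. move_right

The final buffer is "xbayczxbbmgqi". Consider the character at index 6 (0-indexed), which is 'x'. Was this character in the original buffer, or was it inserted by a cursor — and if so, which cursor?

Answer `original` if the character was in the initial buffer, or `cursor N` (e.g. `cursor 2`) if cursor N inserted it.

Answer: cursor 2

Derivation:
After op 1 (move_left): buffer="ayczbmgqi" (len 9), cursors c1@0 c2@4, authorship .........
After op 2 (insert('x')): buffer="xayczxbmgqi" (len 11), cursors c1@1 c2@6, authorship 1....2.....
After op 3 (insert('b')): buffer="xbayczxbbmgqi" (len 13), cursors c1@2 c2@8, authorship 11....22.....
After op 4 (move_right): buffer="xbayczxbbmgqi" (len 13), cursors c1@3 c2@9, authorship 11....22.....
Authorship (.=original, N=cursor N): 1 1 . . . . 2 2 . . . . .
Index 6: author = 2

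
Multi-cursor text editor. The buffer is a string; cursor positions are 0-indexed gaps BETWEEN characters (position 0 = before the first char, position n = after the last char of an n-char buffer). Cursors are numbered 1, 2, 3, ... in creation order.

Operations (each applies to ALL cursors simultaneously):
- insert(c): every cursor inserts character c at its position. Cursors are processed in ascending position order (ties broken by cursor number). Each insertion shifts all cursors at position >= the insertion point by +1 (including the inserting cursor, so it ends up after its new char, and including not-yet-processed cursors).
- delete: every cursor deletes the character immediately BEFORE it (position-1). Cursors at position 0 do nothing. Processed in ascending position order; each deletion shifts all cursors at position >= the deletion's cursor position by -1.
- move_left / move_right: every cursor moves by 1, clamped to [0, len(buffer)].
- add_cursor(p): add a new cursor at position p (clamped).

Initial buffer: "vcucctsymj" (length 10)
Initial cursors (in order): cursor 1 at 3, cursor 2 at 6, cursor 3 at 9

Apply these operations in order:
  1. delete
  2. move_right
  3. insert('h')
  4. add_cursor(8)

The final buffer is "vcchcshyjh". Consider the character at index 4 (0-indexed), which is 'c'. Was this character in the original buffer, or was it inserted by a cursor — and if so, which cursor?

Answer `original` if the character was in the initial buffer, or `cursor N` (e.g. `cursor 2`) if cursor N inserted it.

After op 1 (delete): buffer="vcccsyj" (len 7), cursors c1@2 c2@4 c3@6, authorship .......
After op 2 (move_right): buffer="vcccsyj" (len 7), cursors c1@3 c2@5 c3@7, authorship .......
After op 3 (insert('h')): buffer="vcchcshyjh" (len 10), cursors c1@4 c2@7 c3@10, authorship ...1..2..3
After op 4 (add_cursor(8)): buffer="vcchcshyjh" (len 10), cursors c1@4 c2@7 c4@8 c3@10, authorship ...1..2..3
Authorship (.=original, N=cursor N): . . . 1 . . 2 . . 3
Index 4: author = original

Answer: original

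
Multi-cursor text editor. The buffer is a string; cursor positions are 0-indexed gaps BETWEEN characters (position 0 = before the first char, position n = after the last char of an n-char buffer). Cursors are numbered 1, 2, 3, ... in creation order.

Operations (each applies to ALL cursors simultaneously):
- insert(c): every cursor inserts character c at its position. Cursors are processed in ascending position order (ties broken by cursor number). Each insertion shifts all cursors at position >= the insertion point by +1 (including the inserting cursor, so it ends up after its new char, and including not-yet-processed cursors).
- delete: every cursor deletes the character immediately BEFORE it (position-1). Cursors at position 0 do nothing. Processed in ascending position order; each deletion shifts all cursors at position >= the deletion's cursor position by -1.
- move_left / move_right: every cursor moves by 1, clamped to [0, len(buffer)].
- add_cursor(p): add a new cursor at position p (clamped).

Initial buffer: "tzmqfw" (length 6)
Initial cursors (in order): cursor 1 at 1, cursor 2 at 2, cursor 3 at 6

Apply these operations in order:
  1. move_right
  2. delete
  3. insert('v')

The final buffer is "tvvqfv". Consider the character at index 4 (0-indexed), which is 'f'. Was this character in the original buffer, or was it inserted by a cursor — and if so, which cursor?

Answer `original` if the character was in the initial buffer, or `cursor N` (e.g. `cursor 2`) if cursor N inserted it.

Answer: original

Derivation:
After op 1 (move_right): buffer="tzmqfw" (len 6), cursors c1@2 c2@3 c3@6, authorship ......
After op 2 (delete): buffer="tqf" (len 3), cursors c1@1 c2@1 c3@3, authorship ...
After op 3 (insert('v')): buffer="tvvqfv" (len 6), cursors c1@3 c2@3 c3@6, authorship .12..3
Authorship (.=original, N=cursor N): . 1 2 . . 3
Index 4: author = original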